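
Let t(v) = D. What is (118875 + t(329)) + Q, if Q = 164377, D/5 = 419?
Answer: 285347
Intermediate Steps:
D = 2095 (D = 5*419 = 2095)
t(v) = 2095
(118875 + t(329)) + Q = (118875 + 2095) + 164377 = 120970 + 164377 = 285347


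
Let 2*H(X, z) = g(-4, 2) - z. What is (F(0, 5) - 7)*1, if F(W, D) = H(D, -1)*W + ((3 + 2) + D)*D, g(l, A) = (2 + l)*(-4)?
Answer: 43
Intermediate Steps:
g(l, A) = -8 - 4*l
H(X, z) = 4 - z/2 (H(X, z) = ((-8 - 4*(-4)) - z)/2 = ((-8 + 16) - z)/2 = (8 - z)/2 = 4 - z/2)
F(W, D) = 9*W/2 + D*(5 + D) (F(W, D) = (4 - ½*(-1))*W + ((3 + 2) + D)*D = (4 + ½)*W + (5 + D)*D = 9*W/2 + D*(5 + D))
(F(0, 5) - 7)*1 = ((5² + 5*5 + (9/2)*0) - 7)*1 = ((25 + 25 + 0) - 7)*1 = (50 - 7)*1 = 43*1 = 43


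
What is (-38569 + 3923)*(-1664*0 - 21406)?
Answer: 741632276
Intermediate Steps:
(-38569 + 3923)*(-1664*0 - 21406) = -34646*(0 - 21406) = -34646*(-21406) = 741632276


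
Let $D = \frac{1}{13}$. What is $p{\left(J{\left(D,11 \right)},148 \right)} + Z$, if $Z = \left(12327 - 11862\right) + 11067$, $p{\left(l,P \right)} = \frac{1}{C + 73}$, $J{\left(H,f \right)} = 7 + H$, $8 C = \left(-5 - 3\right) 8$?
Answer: $\frac{749581}{65} \approx 11532.0$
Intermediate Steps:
$C = -8$ ($C = \frac{\left(-5 - 3\right) 8}{8} = \frac{\left(-8\right) 8}{8} = \frac{1}{8} \left(-64\right) = -8$)
$D = \frac{1}{13} \approx 0.076923$
$p{\left(l,P \right)} = \frac{1}{65}$ ($p{\left(l,P \right)} = \frac{1}{-8 + 73} = \frac{1}{65}$)
$Z = 11532$ ($Z = 465 + 11067 = 11532$)
$p{\left(J{\left(D,11 \right)},148 \right)} + Z = \frac{1}{65} + 11532 = \frac{749581}{65}$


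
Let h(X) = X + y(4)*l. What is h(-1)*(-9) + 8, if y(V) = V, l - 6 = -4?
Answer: -55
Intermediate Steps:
l = 2 (l = 6 - 4 = 2)
h(X) = 8 + X (h(X) = X + 4*2 = X + 8 = 8 + X)
h(-1)*(-9) + 8 = (8 - 1)*(-9) + 8 = 7*(-9) + 8 = -63 + 8 = -55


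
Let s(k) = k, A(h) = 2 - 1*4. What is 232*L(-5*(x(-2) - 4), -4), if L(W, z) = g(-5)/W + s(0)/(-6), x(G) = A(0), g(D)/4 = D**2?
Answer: 2320/3 ≈ 773.33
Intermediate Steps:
g(D) = 4*D**2
A(h) = -2 (A(h) = 2 - 4 = -2)
x(G) = -2
L(W, z) = 100/W (L(W, z) = (4*(-5)**2)/W + 0/(-6) = (4*25)/W + 0*(-1/6) = 100/W + 0 = 100/W)
232*L(-5*(x(-2) - 4), -4) = 232*(100/((-5*(-2 - 4)))) = 232*(100/((-5*(-6)))) = 232*(100/30) = 232*(100*(1/30)) = 232*(10/3) = 2320/3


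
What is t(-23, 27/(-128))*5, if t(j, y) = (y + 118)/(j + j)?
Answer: -75385/5888 ≈ -12.803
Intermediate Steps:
t(j, y) = (118 + y)/(2*j) (t(j, y) = (118 + y)/((2*j)) = (118 + y)*(1/(2*j)) = (118 + y)/(2*j))
t(-23, 27/(-128))*5 = ((½)*(118 + 27/(-128))/(-23))*5 = ((½)*(-1/23)*(118 + 27*(-1/128)))*5 = ((½)*(-1/23)*(118 - 27/128))*5 = ((½)*(-1/23)*(15077/128))*5 = -15077/5888*5 = -75385/5888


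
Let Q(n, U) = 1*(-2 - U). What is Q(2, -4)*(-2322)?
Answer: -4644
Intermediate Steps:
Q(n, U) = -2 - U
Q(2, -4)*(-2322) = (-2 - 1*(-4))*(-2322) = (-2 + 4)*(-2322) = 2*(-2322) = -4644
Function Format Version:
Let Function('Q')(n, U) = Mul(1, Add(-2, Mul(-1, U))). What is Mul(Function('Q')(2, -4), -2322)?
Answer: -4644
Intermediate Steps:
Function('Q')(n, U) = Add(-2, Mul(-1, U))
Mul(Function('Q')(2, -4), -2322) = Mul(Add(-2, Mul(-1, -4)), -2322) = Mul(Add(-2, 4), -2322) = Mul(2, -2322) = -4644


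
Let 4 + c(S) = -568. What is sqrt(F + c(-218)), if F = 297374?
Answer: 3*sqrt(32978) ≈ 544.79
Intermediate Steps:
c(S) = -572 (c(S) = -4 - 568 = -572)
sqrt(F + c(-218)) = sqrt(297374 - 572) = sqrt(296802) = 3*sqrt(32978)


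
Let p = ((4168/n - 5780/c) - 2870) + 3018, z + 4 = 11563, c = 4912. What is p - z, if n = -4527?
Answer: -63447188935/5559156 ≈ -11413.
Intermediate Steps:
z = 11559 (z = -4 + 11563 = 11559)
p = 811095269/5559156 (p = ((4168/(-4527) - 5780/4912) - 2870) + 3018 = ((4168*(-1/4527) - 5780*1/4912) - 2870) + 3018 = ((-4168/4527 - 1445/1228) - 2870) + 3018 = (-11659819/5559156 - 2870) + 3018 = -15966437539/5559156 + 3018 = 811095269/5559156 ≈ 145.90)
p - z = 811095269/5559156 - 1*11559 = 811095269/5559156 - 11559 = -63447188935/5559156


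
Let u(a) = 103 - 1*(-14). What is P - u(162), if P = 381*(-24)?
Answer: -9261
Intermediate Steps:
u(a) = 117 (u(a) = 103 + 14 = 117)
P = -9144
P - u(162) = -9144 - 1*117 = -9144 - 117 = -9261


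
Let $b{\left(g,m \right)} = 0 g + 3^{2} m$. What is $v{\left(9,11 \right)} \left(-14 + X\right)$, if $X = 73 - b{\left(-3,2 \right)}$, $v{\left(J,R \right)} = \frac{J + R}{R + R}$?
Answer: $\frac{410}{11} \approx 37.273$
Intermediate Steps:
$v{\left(J,R \right)} = \frac{J + R}{2 R}$
$b{\left(g,m \right)} = 9 m$ ($b{\left(g,m \right)} = 0 + 9 m = 9 m$)
$X = 55$ ($X = 73 - 9 \cdot 2 = 73 - 18 = 55$)
$v{\left(9,11 \right)} \left(-14 + X\right) = \frac{9 + 11}{2 \cdot 11} \left(-14 + 55\right) = \frac{1}{2} \cdot \frac{1}{11} \cdot 20 \cdot 41 = \frac{10}{11} \cdot 41 = \frac{410}{11}$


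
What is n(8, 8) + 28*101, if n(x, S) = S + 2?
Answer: 2838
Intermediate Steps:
n(x, S) = 2 + S
n(8, 8) + 28*101 = (2 + 8) + 28*101 = 10 + 2828 = 2838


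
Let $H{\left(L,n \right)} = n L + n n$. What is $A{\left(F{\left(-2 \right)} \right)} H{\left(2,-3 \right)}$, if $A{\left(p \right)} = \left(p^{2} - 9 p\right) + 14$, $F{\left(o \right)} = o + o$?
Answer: $198$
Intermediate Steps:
$H{\left(L,n \right)} = n^{2} + L n$ ($H{\left(L,n \right)} = L n + n^{2} = n^{2} + L n$)
$F{\left(o \right)} = 2 o$
$A{\left(p \right)} = 14 + p^{2} - 9 p$
$A{\left(F{\left(-2 \right)} \right)} H{\left(2,-3 \right)} = \left(14 + \left(2 \left(-2\right)\right)^{2} - 9 \cdot 2 \left(-2\right)\right) \left(- 3 \left(2 - 3\right)\right) = \left(14 + \left(-4\right)^{2} - -36\right) \left(\left(-3\right) \left(-1\right)\right) = \left(14 + 16 + 36\right) 3 = 66 \cdot 3 = 198$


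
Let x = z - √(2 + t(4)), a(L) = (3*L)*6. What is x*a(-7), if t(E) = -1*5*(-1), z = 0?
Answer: 126*√7 ≈ 333.36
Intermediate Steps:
a(L) = 18*L
t(E) = 5 (t(E) = -5*(-1) = 5)
x = -√7 (x = 0 - √(2 + 5) = 0 - √7 = -√7 ≈ -2.6458)
x*a(-7) = (-√7)*(18*(-7)) = -√7*(-126) = 126*√7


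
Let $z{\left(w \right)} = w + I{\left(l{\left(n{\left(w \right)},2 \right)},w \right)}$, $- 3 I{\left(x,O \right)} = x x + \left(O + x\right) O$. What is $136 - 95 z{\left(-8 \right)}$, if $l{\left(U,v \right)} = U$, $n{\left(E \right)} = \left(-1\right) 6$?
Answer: $\frac{16748}{3} \approx 5582.7$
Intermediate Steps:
$n{\left(E \right)} = -6$
$I{\left(x,O \right)} = - \frac{x^{2}}{3} - \frac{O \left(O + x\right)}{3}$ ($I{\left(x,O \right)} = - \frac{x x + \left(O + x\right) O}{3} = - \frac{x^{2} + O \left(O + x\right)}{3} = - \frac{x^{2}}{3} - \frac{O \left(O + x\right)}{3}$)
$z{\left(w \right)} = -12 + 3 w - \frac{w^{2}}{3}$ ($z{\left(w \right)} = w - \left(12 + \frac{w^{2}}{3} + \frac{1}{3} w \left(-6\right)\right) = w - \left(12 - 2 w + \frac{w^{2}}{3}\right) = -12 + 3 w - \frac{w^{2}}{3}$)
$136 - 95 z{\left(-8 \right)} = 136 - 95 \left(-12 + 3 \left(-8\right) - \frac{\left(-8\right)^{2}}{3}\right) = 136 - 95 \left(-12 - 24 - \frac{64}{3}\right) = 136 - - \frac{16340}{3} = 136 + \frac{16340}{3} = \frac{16748}{3}$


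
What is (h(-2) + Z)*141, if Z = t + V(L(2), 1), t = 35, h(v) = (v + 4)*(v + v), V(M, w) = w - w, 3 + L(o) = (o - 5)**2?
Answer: 3807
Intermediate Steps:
L(o) = -3 + (-5 + o)**2 (L(o) = -3 + (o - 5)**2 = -3 + (-5 + o)**2)
V(M, w) = 0
h(v) = 2*v*(4 + v) (h(v) = (4 + v)*(2*v) = 2*v*(4 + v))
Z = 35 (Z = 35 + 0 = 35)
(h(-2) + Z)*141 = (2*(-2)*(4 - 2) + 35)*141 = (2*(-2)*2 + 35)*141 = (-8 + 35)*141 = 27*141 = 3807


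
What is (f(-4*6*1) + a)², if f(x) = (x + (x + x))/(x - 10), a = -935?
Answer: 251507881/289 ≈ 8.7027e+5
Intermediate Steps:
f(x) = 3*x/(-10 + x) (f(x) = (x + 2*x)/(-10 + x) = (3*x)/(-10 + x) = 3*x/(-10 + x))
(f(-4*6*1) + a)² = (3*(-4*6*1)/(-10 - 4*6*1) - 935)² = (3*(-24*1)/(-10 - 24*1) - 935)² = (3*(-24)/(-10 - 24) - 935)² = (3*(-24)/(-34) - 935)² = (3*(-24)*(-1/34) - 935)² = (36/17 - 935)² = (-15859/17)² = 251507881/289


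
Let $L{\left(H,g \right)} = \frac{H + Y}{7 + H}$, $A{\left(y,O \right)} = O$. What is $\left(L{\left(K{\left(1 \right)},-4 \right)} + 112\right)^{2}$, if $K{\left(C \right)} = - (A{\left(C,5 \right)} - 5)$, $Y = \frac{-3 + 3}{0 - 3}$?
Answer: $12544$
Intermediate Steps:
$Y = 0$ ($Y = \frac{0}{-3} = 0 \left(- \frac{1}{3}\right) = 0$)
$K{\left(C \right)} = 0$ ($K{\left(C \right)} = - (5 - 5) = \left(-1\right) 0 = 0$)
$L{\left(H,g \right)} = \frac{H}{7 + H}$ ($L{\left(H,g \right)} = \frac{H + 0}{7 + H} = \frac{H}{7 + H}$)
$\left(L{\left(K{\left(1 \right)},-4 \right)} + 112\right)^{2} = \left(\frac{0}{7 + 0} + 112\right)^{2} = \left(\frac{0}{7} + 112\right)^{2} = \left(0 \cdot \frac{1}{7} + 112\right)^{2} = \left(0 + 112\right)^{2} = 112^{2} = 12544$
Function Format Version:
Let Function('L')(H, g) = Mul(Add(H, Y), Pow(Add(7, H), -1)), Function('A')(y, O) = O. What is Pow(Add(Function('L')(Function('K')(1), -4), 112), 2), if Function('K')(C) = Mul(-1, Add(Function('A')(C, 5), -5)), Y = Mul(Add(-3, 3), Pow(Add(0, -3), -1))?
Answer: 12544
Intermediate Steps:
Y = 0 (Y = Mul(0, Pow(-3, -1)) = Mul(0, Rational(-1, 3)) = 0)
Function('K')(C) = 0 (Function('K')(C) = Mul(-1, Add(5, -5)) = Mul(-1, 0) = 0)
Function('L')(H, g) = Mul(H, Pow(Add(7, H), -1)) (Function('L')(H, g) = Mul(Add(H, 0), Pow(Add(7, H), -1)) = Mul(H, Pow(Add(7, H), -1)))
Pow(Add(Function('L')(Function('K')(1), -4), 112), 2) = Pow(Add(Mul(0, Pow(Add(7, 0), -1)), 112), 2) = Pow(Add(Mul(0, Pow(7, -1)), 112), 2) = Pow(Add(Mul(0, Rational(1, 7)), 112), 2) = Pow(Add(0, 112), 2) = Pow(112, 2) = 12544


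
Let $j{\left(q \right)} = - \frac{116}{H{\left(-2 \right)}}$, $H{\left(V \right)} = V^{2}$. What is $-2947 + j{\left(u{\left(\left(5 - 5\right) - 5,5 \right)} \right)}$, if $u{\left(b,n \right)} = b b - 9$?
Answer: $-2976$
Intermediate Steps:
$u{\left(b,n \right)} = -9 + b^{2}$ ($u{\left(b,n \right)} = b^{2} - 9 = -9 + b^{2}$)
$j{\left(q \right)} = -29$ ($j{\left(q \right)} = - \frac{116}{\left(-2\right)^{2}} = - \frac{116}{4} = \left(-116\right) \frac{1}{4} = -29$)
$-2947 + j{\left(u{\left(\left(5 - 5\right) - 5,5 \right)} \right)} = -2947 - 29 = -2976$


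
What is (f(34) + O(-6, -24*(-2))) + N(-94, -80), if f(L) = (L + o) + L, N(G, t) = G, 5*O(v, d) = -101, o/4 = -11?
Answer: -451/5 ≈ -90.200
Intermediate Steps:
o = -44 (o = 4*(-11) = -44)
O(v, d) = -101/5 (O(v, d) = (⅕)*(-101) = -101/5)
f(L) = -44 + 2*L (f(L) = (L - 44) + L = (-44 + L) + L = -44 + 2*L)
(f(34) + O(-6, -24*(-2))) + N(-94, -80) = ((-44 + 2*34) - 101/5) - 94 = ((-44 + 68) - 101/5) - 94 = (24 - 101/5) - 94 = 19/5 - 94 = -451/5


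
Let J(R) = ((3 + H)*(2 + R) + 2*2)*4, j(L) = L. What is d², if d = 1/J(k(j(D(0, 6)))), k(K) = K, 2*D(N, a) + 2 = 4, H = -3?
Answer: 1/256 ≈ 0.0039063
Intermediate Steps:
D(N, a) = 1 (D(N, a) = -1 + (½)*4 = -1 + 2 = 1)
J(R) = 16 (J(R) = ((3 - 3)*(2 + R) + 2*2)*4 = (0*(2 + R) + 4)*4 = (0 + 4)*4 = 4*4 = 16)
d = 1/16 ≈ 0.062500
d² = (1/16)² = 1/256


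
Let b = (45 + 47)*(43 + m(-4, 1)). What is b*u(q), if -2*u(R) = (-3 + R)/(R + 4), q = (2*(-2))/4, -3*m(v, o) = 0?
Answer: 7912/3 ≈ 2637.3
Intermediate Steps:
m(v, o) = 0 (m(v, o) = -⅓*0 = 0)
q = -1 (q = -4*¼ = -1)
u(R) = -(-3 + R)/(2*(4 + R)) (u(R) = -(-3 + R)/(2*(R + 4)) = -(-3 + R)/(2*(4 + R)))
b = 3956 (b = (45 + 47)*(43 + 0) = 92*43 = 3956)
b*u(q) = 3956*((3 - 1*(-1))/(2*(4 - 1))) = 3956*((½)*(3 + 1)/3) = 3956*((½)*(⅓)*4) = 3956*(⅔) = 7912/3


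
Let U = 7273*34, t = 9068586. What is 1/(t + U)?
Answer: 1/9315868 ≈ 1.0734e-7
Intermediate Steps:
U = 247282
1/(t + U) = 1/(9068586 + 247282) = 1/9315868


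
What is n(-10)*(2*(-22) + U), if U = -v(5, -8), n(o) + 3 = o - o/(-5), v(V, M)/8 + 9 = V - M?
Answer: 1140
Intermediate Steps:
v(V, M) = -72 - 8*M + 8*V (v(V, M) = -72 + 8*(V - M) = -72 + (-8*M + 8*V) = -72 - 8*M + 8*V)
n(o) = -3 + 6*o/5 (n(o) = -3 + (o - o/(-5)) = -3 + (o - o*(-1)/5) = -3 + (o - (-1)*o/5) = -3 + (o + o/5) = -3 + 6*o/5)
U = -32 (U = -(-72 - 8*(-8) + 8*5) = -(-72 + 64 + 40) = -1*32 = -32)
n(-10)*(2*(-22) + U) = (-3 + (6/5)*(-10))*(2*(-22) - 32) = (-3 - 12)*(-44 - 32) = -15*(-76) = 1140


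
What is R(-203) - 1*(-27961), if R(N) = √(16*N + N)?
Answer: 27961 + I*√3451 ≈ 27961.0 + 58.745*I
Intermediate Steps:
R(N) = √17*√N (R(N) = √(17*N) = √17*√N)
R(-203) - 1*(-27961) = √17*√(-203) - 1*(-27961) = √17*(I*√203) + 27961 = I*√3451 + 27961 = 27961 + I*√3451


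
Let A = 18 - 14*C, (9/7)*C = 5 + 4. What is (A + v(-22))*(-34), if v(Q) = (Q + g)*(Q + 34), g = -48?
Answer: 31280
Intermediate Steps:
C = 7 (C = 7*(5 + 4)/9 = (7/9)*9 = 7)
v(Q) = (-48 + Q)*(34 + Q) (v(Q) = (Q - 48)*(Q + 34) = (-48 + Q)*(34 + Q))
A = -80 (A = 18 - 14*7 = 18 - 98 = -80)
(A + v(-22))*(-34) = (-80 + (-1632 + (-22)² - 14*(-22)))*(-34) = (-80 + (-1632 + 484 + 308))*(-34) = (-80 - 840)*(-34) = -920*(-34) = 31280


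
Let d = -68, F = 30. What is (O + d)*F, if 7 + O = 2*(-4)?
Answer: -2490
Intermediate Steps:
O = -15 (O = -7 + 2*(-4) = -7 - 8 = -15)
(O + d)*F = (-15 - 68)*30 = -83*30 = -2490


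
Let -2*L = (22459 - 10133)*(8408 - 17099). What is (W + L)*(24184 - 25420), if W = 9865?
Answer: -66215607528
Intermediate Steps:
L = 53562633 (L = -(22459 - 10133)*(8408 - 17099)/2 = -6163*(-8691) = -1/2*(-107125266) = 53562633)
(W + L)*(24184 - 25420) = (9865 + 53562633)*(24184 - 25420) = 53572498*(-1236) = -66215607528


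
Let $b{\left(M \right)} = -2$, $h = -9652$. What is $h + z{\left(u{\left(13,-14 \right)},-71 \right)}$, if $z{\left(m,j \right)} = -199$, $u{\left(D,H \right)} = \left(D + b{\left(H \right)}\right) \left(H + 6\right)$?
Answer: $-9851$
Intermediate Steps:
$u{\left(D,H \right)} = \left(-2 + D\right) \left(6 + H\right)$ ($u{\left(D,H \right)} = \left(D - 2\right) \left(H + 6\right) = \left(-2 + D\right) \left(6 + H\right)$)
$h + z{\left(u{\left(13,-14 \right)},-71 \right)} = -9652 - 199 = -9851$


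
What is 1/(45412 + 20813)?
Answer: 1/66225 ≈ 1.5100e-5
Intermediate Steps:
1/(45412 + 20813) = 1/66225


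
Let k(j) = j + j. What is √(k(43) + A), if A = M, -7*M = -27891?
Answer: √199451/7 ≈ 63.800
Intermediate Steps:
M = 27891/7 (M = -⅐*(-27891) = 27891/7 ≈ 3984.4)
k(j) = 2*j
A = 27891/7 ≈ 3984.4
√(k(43) + A) = √(2*43 + 27891/7) = √(86 + 27891/7) = √(28493/7) = √199451/7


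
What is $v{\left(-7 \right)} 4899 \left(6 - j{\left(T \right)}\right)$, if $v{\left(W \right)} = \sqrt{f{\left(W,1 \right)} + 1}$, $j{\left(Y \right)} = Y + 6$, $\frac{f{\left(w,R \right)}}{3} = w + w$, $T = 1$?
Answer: $- 4899 i \sqrt{41} \approx - 31369.0 i$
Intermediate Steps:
$f{\left(w,R \right)} = 6 w$ ($f{\left(w,R \right)} = 3 \left(w + w\right) = 3 \cdot 2 w = 6 w$)
$j{\left(Y \right)} = 6 + Y$
$v{\left(W \right)} = \sqrt{1 + 6 W}$ ($v{\left(W \right)} = \sqrt{6 W + 1} = \sqrt{1 + 6 W}$)
$v{\left(-7 \right)} 4899 \left(6 - j{\left(T \right)}\right) = \sqrt{1 + 6 \left(-7\right)} 4899 \left(6 - \left(6 + 1\right)\right) = \sqrt{1 - 42} \cdot 4899 \left(6 - 7\right) = \sqrt{-41} \cdot 4899 \left(6 - 7\right) = i \sqrt{41} \cdot 4899 \left(-1\right) = 4899 i \sqrt{41} \left(-1\right) = - 4899 i \sqrt{41}$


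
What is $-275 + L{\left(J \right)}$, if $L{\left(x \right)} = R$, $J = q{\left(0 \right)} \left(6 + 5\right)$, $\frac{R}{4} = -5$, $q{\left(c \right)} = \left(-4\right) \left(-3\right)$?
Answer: $-295$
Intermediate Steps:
$q{\left(c \right)} = 12$
$R = -20$ ($R = 4 \left(-5\right) = -20$)
$J = 132$ ($J = 12 \left(6 + 5\right) = 12 \cdot 11 = 132$)
$L{\left(x \right)} = -20$
$-275 + L{\left(J \right)} = -275 - 20 = -295$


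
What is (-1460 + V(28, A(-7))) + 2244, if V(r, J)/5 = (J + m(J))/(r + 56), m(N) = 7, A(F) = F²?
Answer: 2362/3 ≈ 787.33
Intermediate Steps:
V(r, J) = 5*(7 + J)/(56 + r) (V(r, J) = 5*((J + 7)/(r + 56)) = 5*((7 + J)/(56 + r)) = 5*(7 + J)/(56 + r))
(-1460 + V(28, A(-7))) + 2244 = (-1460 + 5*(7 + (-7)²)/(56 + 28)) + 2244 = (-1460 + 5*(7 + 49)/84) + 2244 = (-1460 + 5*(1/84)*56) + 2244 = (-1460 + 10/3) + 2244 = -4370/3 + 2244 = 2362/3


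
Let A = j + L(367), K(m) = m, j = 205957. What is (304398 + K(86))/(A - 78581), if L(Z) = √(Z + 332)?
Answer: 38783953984/16224644677 - 304484*√699/16224644677 ≈ 2.3899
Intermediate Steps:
L(Z) = √(332 + Z)
A = 205957 + √699 (A = 205957 + √(332 + 367) = 205957 + √699 ≈ 2.0598e+5)
(304398 + K(86))/(A - 78581) = (304398 + 86)/((205957 + √699) - 78581) = 304484/(127376 + √699)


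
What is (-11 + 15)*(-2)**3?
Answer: -32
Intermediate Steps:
(-11 + 15)*(-2)**3 = 4*(-8) = -32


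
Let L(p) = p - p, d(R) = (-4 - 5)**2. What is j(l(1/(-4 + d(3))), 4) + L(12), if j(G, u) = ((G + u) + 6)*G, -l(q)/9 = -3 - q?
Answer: 5967504/5929 ≈ 1006.5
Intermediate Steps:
d(R) = 81 (d(R) = (-9)**2 = 81)
l(q) = 27 + 9*q (l(q) = -9*(-3 - q) = 27 + 9*q)
L(p) = 0
j(G, u) = G*(6 + G + u) (j(G, u) = (6 + G + u)*G = G*(6 + G + u))
j(l(1/(-4 + d(3))), 4) + L(12) = (27 + 9/(-4 + 81))*(6 + (27 + 9/(-4 + 81)) + 4) + 0 = (27 + 9/77)*(6 + (27 + 9/77) + 4) + 0 = 2088*(6 + 2088/77 + 4)/77 + 0 = (2088/77)*(2858/77) + 0 = 5967504/5929 + 0 = 5967504/5929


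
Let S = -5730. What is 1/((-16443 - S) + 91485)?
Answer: 1/80772 ≈ 1.2381e-5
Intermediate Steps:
1/((-16443 - S) + 91485) = 1/((-16443 - 1*(-5730)) + 91485) = 1/((-16443 + 5730) + 91485) = 1/(-10713 + 91485) = 1/80772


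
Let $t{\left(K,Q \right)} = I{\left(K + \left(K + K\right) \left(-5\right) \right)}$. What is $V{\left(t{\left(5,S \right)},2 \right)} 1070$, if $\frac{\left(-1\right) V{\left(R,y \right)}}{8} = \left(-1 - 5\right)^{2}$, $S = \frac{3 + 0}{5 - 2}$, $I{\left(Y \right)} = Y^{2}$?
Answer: $-308160$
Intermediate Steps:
$S = 1$ ($S = \frac{3}{3} = 3 \cdot \frac{1}{3} = 1$)
$t{\left(K,Q \right)} = 81 K^{2}$ ($t{\left(K,Q \right)} = \left(K + \left(K + K\right) \left(-5\right)\right)^{2} = \left(K + 2 K \left(-5\right)\right)^{2} = \left(K - 10 K\right)^{2} = \left(- 9 K\right)^{2} = 81 K^{2}$)
$V{\left(R,y \right)} = -288$ ($V{\left(R,y \right)} = - 8 \left(-1 - 5\right)^{2} = - 8 \left(-6\right)^{2} = \left(-8\right) 36 = -288$)
$V{\left(t{\left(5,S \right)},2 \right)} 1070 = \left(-288\right) 1070 = -308160$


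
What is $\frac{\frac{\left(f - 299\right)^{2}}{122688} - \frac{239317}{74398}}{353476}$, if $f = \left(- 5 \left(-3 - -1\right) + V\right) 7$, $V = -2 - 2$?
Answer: $- \frac{12223705297}{1613218834490112} \approx -7.5772 \cdot 10^{-6}$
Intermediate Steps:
$V = -4$ ($V = -2 - 2 = -4$)
$f = 42$ ($f = \left(- 5 \left(-3 - -1\right) - 4\right) 7 = \left(- 5 \left(-3 + 1\right) - 4\right) 7 = \left(\left(-5\right) \left(-2\right) - 4\right) 7 = \left(10 - 4\right) 7 = 6 \cdot 7 = 42$)
$\frac{\frac{\left(f - 299\right)^{2}}{122688} - \frac{239317}{74398}}{353476} = \frac{\frac{\left(42 - 299\right)^{2}}{122688} - \frac{239317}{74398}}{353476} = \left(\left(-257\right)^{2} \cdot \frac{1}{122688} - \frac{239317}{74398}\right) \frac{1}{353476} = \left(66049 \cdot \frac{1}{122688} - \frac{239317}{74398}\right) \frac{1}{353476} = \left(\frac{66049}{122688} - \frac{239317}{74398}\right) \frac{1}{353476} = \left(- \frac{12223705297}{4563870912}\right) \frac{1}{353476} = - \frac{12223705297}{1613218834490112}$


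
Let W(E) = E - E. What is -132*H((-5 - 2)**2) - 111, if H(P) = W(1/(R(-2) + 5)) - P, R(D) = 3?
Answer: 6357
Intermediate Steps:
W(E) = 0
H(P) = -P (H(P) = 0 - P = -P)
-132*H((-5 - 2)**2) - 111 = -(-132)*(-5 - 2)**2 - 111 = -(-132)*(-7)**2 - 111 = -(-132)*49 - 111 = -132*(-49) - 111 = 6468 - 111 = 6357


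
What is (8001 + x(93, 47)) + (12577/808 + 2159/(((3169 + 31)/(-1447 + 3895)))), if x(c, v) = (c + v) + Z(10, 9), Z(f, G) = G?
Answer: 49576863/5050 ≈ 9817.2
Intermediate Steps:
x(c, v) = 9 + c + v (x(c, v) = (c + v) + 9 = 9 + c + v)
(8001 + x(93, 47)) + (12577/808 + 2159/(((3169 + 31)/(-1447 + 3895)))) = (8001 + (9 + 93 + 47)) + (12577/808 + 2159/(((3169 + 31)/(-1447 + 3895)))) = (8001 + 149) + (12577*(1/808) + 2159/((3200/2448))) = 8150 + (12577/808 + 2159/((3200*(1/2448)))) = 8150 + (12577/808 + 2159/(200/153)) = 8150 + (12577/808 + 2159*(153/200)) = 8150 + (12577/808 + 330327/200) = 8150 + 8419363/5050 = 49576863/5050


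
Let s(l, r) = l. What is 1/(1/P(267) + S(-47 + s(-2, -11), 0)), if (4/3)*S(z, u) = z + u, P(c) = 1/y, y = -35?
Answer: -4/287 ≈ -0.013937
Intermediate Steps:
P(c) = -1/35 (P(c) = 1/(-35) = -1/35)
S(z, u) = 3*u/4 + 3*z/4 (S(z, u) = 3*(z + u)/4 = 3*(u + z)/4 = 3*u/4 + 3*z/4)
1/(1/P(267) + S(-47 + s(-2, -11), 0)) = 1/(1/(-1/35) + ((¾)*0 + 3*(-47 - 2)/4)) = 1/(-35 + (0 + (¾)*(-49))) = 1/(-35 + (0 - 147/4)) = 1/(-35 - 147/4) = 1/(-287/4) = -4/287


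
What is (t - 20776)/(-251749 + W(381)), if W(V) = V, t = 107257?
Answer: -86481/251368 ≈ -0.34404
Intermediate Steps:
(t - 20776)/(-251749 + W(381)) = (107257 - 20776)/(-251749 + 381) = 86481/(-251368) = 86481*(-1/251368) = -86481/251368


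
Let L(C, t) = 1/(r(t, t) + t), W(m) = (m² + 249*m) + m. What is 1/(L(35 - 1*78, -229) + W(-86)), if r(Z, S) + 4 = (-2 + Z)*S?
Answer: -52666/742801263 ≈ -7.0902e-5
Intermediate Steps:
r(Z, S) = -4 + S*(-2 + Z) (r(Z, S) = -4 + (-2 + Z)*S = -4 + S*(-2 + Z))
W(m) = m² + 250*m
L(C, t) = 1/(-4 + t² - t) (L(C, t) = 1/((-4 - 2*t + t*t) + t) = 1/((-4 - 2*t + t²) + t) = 1/((-4 + t² - 2*t) + t) = 1/(-4 + t² - t))
1/(L(35 - 1*78, -229) + W(-86)) = 1/(1/(-4 + (-229)² - 1*(-229)) - 86*(250 - 86)) = 1/(1/(-4 + 52441 + 229) - 86*164) = 1/(1/52666 - 14104) = 1/(-742801263/52666) = -52666/742801263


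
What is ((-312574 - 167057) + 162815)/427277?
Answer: -316816/427277 ≈ -0.74148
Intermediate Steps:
((-312574 - 167057) + 162815)/427277 = (-479631 + 162815)*(1/427277) = -316816*1/427277 = -316816/427277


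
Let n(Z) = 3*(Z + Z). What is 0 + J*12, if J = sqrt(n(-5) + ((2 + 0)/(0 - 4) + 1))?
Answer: 6*I*sqrt(118) ≈ 65.177*I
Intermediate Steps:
n(Z) = 6*Z (n(Z) = 3*(2*Z) = 6*Z)
J = I*sqrt(118)/2 (J = sqrt(6*(-5) + ((2 + 0)/(0 - 4) + 1)) = sqrt(-30 + (2/(-4) + 1)) = sqrt(-30 + (2*(-1/4) + 1)) = sqrt(-30 + (-1/2 + 1)) = sqrt(-30 + 1/2) = sqrt(-59/2) = I*sqrt(118)/2 ≈ 5.4314*I)
0 + J*12 = 0 + (I*sqrt(118)/2)*12 = 0 + 6*I*sqrt(118) = 6*I*sqrt(118)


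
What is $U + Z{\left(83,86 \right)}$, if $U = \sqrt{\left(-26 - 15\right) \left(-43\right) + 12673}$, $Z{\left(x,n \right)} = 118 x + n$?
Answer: $9880 + 6 \sqrt{401} \approx 10000.0$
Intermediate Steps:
$Z{\left(x,n \right)} = n + 118 x$
$U = 6 \sqrt{401}$ ($U = \sqrt{\left(-41\right) \left(-43\right) + 12673} = \sqrt{1763 + 12673} = \sqrt{14436} = 6 \sqrt{401} \approx 120.15$)
$U + Z{\left(83,86 \right)} = 6 \sqrt{401} + \left(86 + 118 \cdot 83\right) = 6 \sqrt{401} + \left(86 + 9794\right) = 6 \sqrt{401} + 9880 = 9880 + 6 \sqrt{401}$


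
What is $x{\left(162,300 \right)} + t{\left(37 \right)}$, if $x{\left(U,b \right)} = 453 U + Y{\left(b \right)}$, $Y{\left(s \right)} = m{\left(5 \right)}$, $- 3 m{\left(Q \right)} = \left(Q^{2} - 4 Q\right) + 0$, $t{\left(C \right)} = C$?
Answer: $\frac{220264}{3} \approx 73421.0$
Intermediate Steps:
$m{\left(Q \right)} = - \frac{Q^{2}}{3} + \frac{4 Q}{3}$ ($m{\left(Q \right)} = - \frac{\left(Q^{2} - 4 Q\right) + 0}{3} = - \frac{Q^{2} - 4 Q}{3} = - \frac{Q^{2}}{3} + \frac{4 Q}{3}$)
$Y{\left(s \right)} = - \frac{5}{3}$ ($Y{\left(s \right)} = \frac{1}{3} \cdot 5 \left(4 - 5\right) = \frac{1}{3} \cdot 5 \left(-1\right) = - \frac{5}{3}$)
$x{\left(U,b \right)} = - \frac{5}{3} + 453 U$ ($x{\left(U,b \right)} = 453 U - \frac{5}{3} = - \frac{5}{3} + 453 U$)
$x{\left(162,300 \right)} + t{\left(37 \right)} = \left(- \frac{5}{3} + 453 \cdot 162\right) + 37 = \left(- \frac{5}{3} + 73386\right) + 37 = \frac{220153}{3} + 37 = \frac{220264}{3}$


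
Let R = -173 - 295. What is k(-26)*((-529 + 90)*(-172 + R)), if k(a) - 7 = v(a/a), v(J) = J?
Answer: 2247680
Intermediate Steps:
k(a) = 8 (k(a) = 7 + a/a = 7 + 1 = 8)
R = -468
k(-26)*((-529 + 90)*(-172 + R)) = 8*((-529 + 90)*(-172 - 468)) = 8*(-439*(-640)) = 8*280960 = 2247680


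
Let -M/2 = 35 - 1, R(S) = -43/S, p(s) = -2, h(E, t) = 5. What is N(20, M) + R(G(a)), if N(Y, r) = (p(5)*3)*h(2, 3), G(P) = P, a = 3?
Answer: -133/3 ≈ -44.333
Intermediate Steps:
M = -68 (M = -2*(35 - 1) = -2*34 = -68)
N(Y, r) = -30 (N(Y, r) = -2*3*5 = -6*5 = -30)
N(20, M) + R(G(a)) = -30 - 43/3 = -133/3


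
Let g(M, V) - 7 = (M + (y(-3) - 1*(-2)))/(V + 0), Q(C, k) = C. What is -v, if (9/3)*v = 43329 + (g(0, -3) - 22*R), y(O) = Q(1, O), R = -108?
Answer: -15237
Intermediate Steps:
y(O) = 1
g(M, V) = 7 + (3 + M)/V (g(M, V) = 7 + (M + (1 - 1*(-2)))/(V + 0) = 7 + (M + (1 + 2))/V = 7 + (M + 3)/V = 7 + (3 + M)/V)
v = 15237 (v = (43329 + ((3 + 0 + 7*(-3))/(-3) - 22*(-108)))/3 = (43329 + (-(3 + 0 - 21)/3 + 2376))/3 = (43329 + (-1/3*(-18) + 2376))/3 = (43329 + (6 + 2376))/3 = (43329 + 2382)/3 = (1/3)*45711 = 15237)
-v = -1*15237 = -15237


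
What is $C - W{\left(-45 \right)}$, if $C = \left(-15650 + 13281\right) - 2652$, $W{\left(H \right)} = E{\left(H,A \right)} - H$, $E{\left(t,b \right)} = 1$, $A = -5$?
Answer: $-5067$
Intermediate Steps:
$W{\left(H \right)} = 1 - H$
$C = -5021$ ($C = -2369 - 2652 = -5021$)
$C - W{\left(-45 \right)} = -5021 - \left(1 - -45\right) = -5021 - \left(1 + 45\right) = -5021 - 46 = -5067$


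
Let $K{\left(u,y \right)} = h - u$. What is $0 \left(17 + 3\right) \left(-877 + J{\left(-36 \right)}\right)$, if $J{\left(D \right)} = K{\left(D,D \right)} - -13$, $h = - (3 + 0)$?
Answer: $0$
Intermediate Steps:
$h = -3$ ($h = \left(-1\right) 3 = -3$)
$K{\left(u,y \right)} = -3 - u$
$J{\left(D \right)} = 10 - D$ ($J{\left(D \right)} = \left(-3 - D\right) - -13 = \left(-3 - D\right) + 13 = 10 - D$)
$0 \left(17 + 3\right) \left(-877 + J{\left(-36 \right)}\right) = 0 \left(17 + 3\right) \left(-877 + \left(10 - -36\right)\right) = 0 \cdot 20 \left(-877 + \left(10 + 36\right)\right) = 0 \left(-877 + 46\right) = 0 \left(-831\right) = 0$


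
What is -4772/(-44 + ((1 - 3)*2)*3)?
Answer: 1193/14 ≈ 85.214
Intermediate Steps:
-4772/(-44 + ((1 - 3)*2)*3) = -4772/(-44 - 2*2*3) = -4772/(-44 - 4*3) = -4772/(-44 - 12) = -4772/(-56) = -4772*(-1/56) = 1193/14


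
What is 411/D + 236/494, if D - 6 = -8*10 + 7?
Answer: -93611/16549 ≈ -5.6566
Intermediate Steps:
D = -67 (D = 6 + (-8*10 + 7) = 6 + (-80 + 7) = 6 - 73 = -67)
411/D + 236/494 = 411/(-67) + 236/494 = 411*(-1/67) + 236*(1/494) = -411/67 + 118/247 = -93611/16549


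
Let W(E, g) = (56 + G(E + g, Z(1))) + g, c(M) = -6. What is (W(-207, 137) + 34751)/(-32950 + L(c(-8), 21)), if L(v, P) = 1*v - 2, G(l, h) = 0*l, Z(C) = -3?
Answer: -5824/5493 ≈ -1.0603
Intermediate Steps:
G(l, h) = 0
W(E, g) = 56 + g (W(E, g) = (56 + 0) + g = 56 + g)
L(v, P) = -2 + v (L(v, P) = v - 2 = -2 + v)
(W(-207, 137) + 34751)/(-32950 + L(c(-8), 21)) = ((56 + 137) + 34751)/(-32950 + (-2 - 6)) = (193 + 34751)/(-32950 - 8) = 34944/(-32958) = 34944*(-1/32958) = -5824/5493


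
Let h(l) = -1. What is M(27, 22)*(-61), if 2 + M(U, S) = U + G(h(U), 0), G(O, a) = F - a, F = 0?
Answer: -1525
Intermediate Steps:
G(O, a) = -a (G(O, a) = 0 - a = -a)
M(U, S) = -2 + U (M(U, S) = -2 + (U - 1*0) = -2 + (U + 0) = -2 + U)
M(27, 22)*(-61) = (-2 + 27)*(-61) = 25*(-61) = -1525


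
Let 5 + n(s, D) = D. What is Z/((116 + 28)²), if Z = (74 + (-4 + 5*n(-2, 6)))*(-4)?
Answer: -25/1728 ≈ -0.014468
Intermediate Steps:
n(s, D) = -5 + D
Z = -300 (Z = (74 + (-4 + 5*(-5 + 6)))*(-4) = (74 + (-4 + 5*1))*(-4) = (74 + (-4 + 5))*(-4) = (74 + 1)*(-4) = 75*(-4) = -300)
Z/((116 + 28)²) = -300/(116 + 28)² = -300/(144²) = -300/20736 = -300*1/20736 = -25/1728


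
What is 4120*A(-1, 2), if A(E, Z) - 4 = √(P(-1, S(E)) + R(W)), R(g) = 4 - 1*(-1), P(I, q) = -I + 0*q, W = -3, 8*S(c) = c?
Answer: 16480 + 4120*√6 ≈ 26572.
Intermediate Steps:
S(c) = c/8
P(I, q) = -I (P(I, q) = -I + 0 = -I)
R(g) = 5 (R(g) = 4 + 1 = 5)
A(E, Z) = 4 + √6 (A(E, Z) = 4 + √(-1*(-1) + 5) = 4 + √(1 + 5) = 4 + √6)
4120*A(-1, 2) = 4120*(4 + √6) = 16480 + 4120*√6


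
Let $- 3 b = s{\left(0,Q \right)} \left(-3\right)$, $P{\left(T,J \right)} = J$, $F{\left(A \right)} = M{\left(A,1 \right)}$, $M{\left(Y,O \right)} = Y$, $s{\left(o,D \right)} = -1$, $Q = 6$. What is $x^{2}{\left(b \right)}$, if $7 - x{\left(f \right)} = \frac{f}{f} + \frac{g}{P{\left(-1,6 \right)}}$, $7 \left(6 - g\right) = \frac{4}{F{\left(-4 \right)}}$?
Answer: $\frac{43681}{1764} \approx 24.762$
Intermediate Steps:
$F{\left(A \right)} = A$
$g = \frac{43}{7}$ ($g = 6 - \frac{4 \frac{1}{-4}}{7} = 6 - \frac{4 \left(- \frac{1}{4}\right)}{7} = 6 - - \frac{1}{7} = 6 + \frac{1}{7} = \frac{43}{7} \approx 6.1429$)
$b = -1$ ($b = - \frac{\left(-1\right) \left(-3\right)}{3} = \left(- \frac{1}{3}\right) 3 = -1$)
$x{\left(f \right)} = \frac{209}{42}$ ($x{\left(f \right)} = 7 - \left(\frac{f}{f} + \frac{43}{7 \cdot 6}\right) = 7 - \left(1 + \frac{43}{7} \cdot \frac{1}{6}\right) = 7 - \left(1 + \frac{43}{42}\right) = 7 - \frac{85}{42} = \frac{209}{42}$)
$x^{2}{\left(b \right)} = \left(\frac{209}{42}\right)^{2} = \frac{43681}{1764}$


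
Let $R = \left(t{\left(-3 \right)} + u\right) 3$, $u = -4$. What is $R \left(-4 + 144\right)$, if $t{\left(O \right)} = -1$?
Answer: $-2100$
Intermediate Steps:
$R = -15$ ($R = \left(-1 - 4\right) 3 = \left(-5\right) 3 = -15$)
$R \left(-4 + 144\right) = - 15 \left(-4 + 144\right) = \left(-15\right) 140 = -2100$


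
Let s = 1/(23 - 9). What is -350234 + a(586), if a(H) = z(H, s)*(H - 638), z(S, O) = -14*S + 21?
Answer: 75282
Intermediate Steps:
s = 1/14 ≈ 0.071429
z(S, O) = 21 - 14*S
a(H) = (-638 + H)*(21 - 14*H) (a(H) = (21 - 14*H)*(H - 638) = (21 - 14*H)*(-638 + H) = (-638 + H)*(21 - 14*H))
-350234 + a(586) = -350234 + (-13398 - 14*586² + 8953*586) = -350234 + (-13398 - 14*343396 + 5246458) = -350234 + (-13398 - 4807544 + 5246458) = -350234 + 425516 = 75282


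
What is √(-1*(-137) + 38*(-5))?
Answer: I*√53 ≈ 7.2801*I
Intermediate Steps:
√(-1*(-137) + 38*(-5)) = √(137 - 190) = √(-53) = I*√53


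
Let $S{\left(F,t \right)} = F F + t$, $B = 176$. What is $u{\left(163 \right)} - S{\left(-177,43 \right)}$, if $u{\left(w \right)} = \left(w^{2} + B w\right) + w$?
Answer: $24048$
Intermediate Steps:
$u{\left(w \right)} = w^{2} + 177 w$ ($u{\left(w \right)} = \left(w^{2} + 176 w\right) + w = w^{2} + 177 w$)
$S{\left(F,t \right)} = t + F^{2}$ ($S{\left(F,t \right)} = F^{2} + t = t + F^{2}$)
$u{\left(163 \right)} - S{\left(-177,43 \right)} = 163 \left(177 + 163\right) - \left(43 + \left(-177\right)^{2}\right) = 163 \cdot 340 - \left(43 + 31329\right) = 55420 - 31372 = 24048$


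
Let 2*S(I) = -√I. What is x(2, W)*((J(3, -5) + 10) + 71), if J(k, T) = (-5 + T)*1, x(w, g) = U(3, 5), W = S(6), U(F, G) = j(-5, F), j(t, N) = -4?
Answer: -284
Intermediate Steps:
U(F, G) = -4
S(I) = -√I/2 (S(I) = (-√I)/2 = -√I/2)
W = -√6/2 ≈ -1.2247
x(w, g) = -4
J(k, T) = -5 + T
x(2, W)*((J(3, -5) + 10) + 71) = -4*(((-5 - 5) + 10) + 71) = -4*((-10 + 10) + 71) = -4*(0 + 71) = -4*71 = -284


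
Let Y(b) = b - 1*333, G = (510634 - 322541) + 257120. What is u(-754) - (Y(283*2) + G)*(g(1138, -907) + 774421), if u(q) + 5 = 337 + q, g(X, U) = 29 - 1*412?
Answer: -344792131370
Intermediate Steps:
g(X, U) = -383 (g(X, U) = 29 - 412 = -383)
G = 445213 (G = 188093 + 257120 = 445213)
Y(b) = -333 + b (Y(b) = b - 333 = -333 + b)
u(q) = 332 + q (u(q) = -5 + (337 + q) = 332 + q)
u(-754) - (Y(283*2) + G)*(g(1138, -907) + 774421) = (332 - 754) - ((-333 + 283*2) + 445213)*(-383 + 774421) = -422 - ((-333 + 566) + 445213)*774038 = -422 - (233 + 445213)*774038 = -422 - 445446*774038 = -422 - 1*344792130948 = -422 - 344792130948 = -344792131370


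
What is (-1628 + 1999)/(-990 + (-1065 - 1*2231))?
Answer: -371/4286 ≈ -0.086561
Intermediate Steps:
(-1628 + 1999)/(-990 + (-1065 - 1*2231)) = 371/(-990 + (-1065 - 2231)) = 371/(-990 - 3296) = 371/(-4286) = 371*(-1/4286) = -371/4286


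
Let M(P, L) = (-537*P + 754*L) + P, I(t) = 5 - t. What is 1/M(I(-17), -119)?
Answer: -1/101518 ≈ -9.8505e-6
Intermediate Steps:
M(P, L) = -536*P + 754*L
1/M(I(-17), -119) = 1/(-536*(5 - 1*(-17)) + 754*(-119)) = 1/(-536*(5 + 17) - 89726) = 1/(-536*22 - 89726) = 1/(-11792 - 89726) = 1/(-101518) = -1/101518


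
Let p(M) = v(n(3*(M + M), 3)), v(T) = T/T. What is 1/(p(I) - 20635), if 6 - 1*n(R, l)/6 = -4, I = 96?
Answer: -1/20634 ≈ -4.8464e-5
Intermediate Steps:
n(R, l) = 60 (n(R, l) = 36 - 6*(-4) = 36 + 24 = 60)
v(T) = 1
p(M) = 1
1/(p(I) - 20635) = 1/(1 - 20635) = 1/(-20634) = -1/20634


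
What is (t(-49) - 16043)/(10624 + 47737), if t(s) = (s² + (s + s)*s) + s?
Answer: -8889/58361 ≈ -0.15231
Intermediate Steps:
t(s) = s + 3*s² (t(s) = (s² + (2*s)*s) + s = (s² + 2*s²) + s = 3*s² + s = s + 3*s²)
(t(-49) - 16043)/(10624 + 47737) = (-49*(1 + 3*(-49)) - 16043)/(10624 + 47737) = (-49*(1 - 147) - 16043)/58361 = (-49*(-146) - 16043)*(1/58361) = (7154 - 16043)*(1/58361) = -8889*1/58361 = -8889/58361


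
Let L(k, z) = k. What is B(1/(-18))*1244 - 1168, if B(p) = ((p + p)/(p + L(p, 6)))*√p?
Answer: -1168 + 622*I*√2/3 ≈ -1168.0 + 293.21*I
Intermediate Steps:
B(p) = √p (B(p) = ((p + p)/(p + p))*√p = ((2*p)/((2*p)))*√p = ((2*p)*(1/(2*p)))*√p = 1*√p = √p)
B(1/(-18))*1244 - 1168 = √(1/(-18))*1244 - 1168 = √(-1/18)*1244 - 1168 = (I*√2/6)*1244 - 1168 = 622*I*√2/3 - 1168 = -1168 + 622*I*√2/3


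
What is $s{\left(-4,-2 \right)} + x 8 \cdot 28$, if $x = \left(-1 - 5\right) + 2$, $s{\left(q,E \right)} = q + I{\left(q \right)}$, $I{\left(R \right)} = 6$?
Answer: $-894$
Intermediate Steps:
$s{\left(q,E \right)} = 6 + q$ ($s{\left(q,E \right)} = q + 6 = 6 + q$)
$x = -4$ ($x = -6 + 2 = -4$)
$s{\left(-4,-2 \right)} + x 8 \cdot 28 = \left(6 - 4\right) + \left(-4\right) 8 \cdot 28 = 2 - 896 = -894$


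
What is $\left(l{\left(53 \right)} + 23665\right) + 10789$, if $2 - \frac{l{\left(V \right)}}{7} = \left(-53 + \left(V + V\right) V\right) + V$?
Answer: $-4858$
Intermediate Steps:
$l{\left(V \right)} = 385 - 14 V^{2} - 7 V$ ($l{\left(V \right)} = 14 - 7 \left(\left(-53 + \left(V + V\right) V\right) + V\right) = 14 - 7 \left(\left(-53 + 2 V V\right) + V\right) = 14 - 7 \left(\left(-53 + 2 V^{2}\right) + V\right) = 14 - 7 \left(-53 + V + 2 V^{2}\right) = 14 - \left(-371 + 7 V + 14 V^{2}\right) = 385 - 14 V^{2} - 7 V$)
$\left(l{\left(53 \right)} + 23665\right) + 10789 = \left(\left(385 - 14 \cdot 53^{2} - 371\right) + 23665\right) + 10789 = \left(\left(385 - 39326 - 371\right) + 23665\right) + 10789 = \left(-39312 + 23665\right) + 10789 = -15647 + 10789 = -4858$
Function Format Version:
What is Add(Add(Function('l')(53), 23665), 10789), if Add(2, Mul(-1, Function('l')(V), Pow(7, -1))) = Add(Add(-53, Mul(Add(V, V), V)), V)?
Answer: -4858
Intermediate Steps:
Function('l')(V) = Add(385, Mul(-14, Pow(V, 2)), Mul(-7, V)) (Function('l')(V) = Add(14, Mul(-7, Add(Add(-53, Mul(Add(V, V), V)), V))) = Add(14, Mul(-7, Add(Add(-53, Mul(Mul(2, V), V)), V))) = Add(14, Mul(-7, Add(Add(-53, Mul(2, Pow(V, 2))), V))) = Add(14, Mul(-7, Add(-53, V, Mul(2, Pow(V, 2))))) = Add(14, Add(371, Mul(-14, Pow(V, 2)), Mul(-7, V))) = Add(385, Mul(-14, Pow(V, 2)), Mul(-7, V)))
Add(Add(Function('l')(53), 23665), 10789) = Add(Add(Add(385, Mul(-14, Pow(53, 2)), Mul(-7, 53)), 23665), 10789) = Add(Add(Add(385, Mul(-14, 2809), -371), 23665), 10789) = Add(Add(Add(385, -39326, -371), 23665), 10789) = Add(Add(-39312, 23665), 10789) = Add(-15647, 10789) = -4858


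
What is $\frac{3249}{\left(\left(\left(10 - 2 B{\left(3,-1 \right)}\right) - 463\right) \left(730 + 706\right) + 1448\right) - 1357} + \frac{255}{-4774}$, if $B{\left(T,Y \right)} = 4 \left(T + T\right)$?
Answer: $- \frac{18085791}{312195730} \approx -0.057931$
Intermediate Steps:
$B{\left(T,Y \right)} = 8 T$ ($B{\left(T,Y \right)} = 4 \cdot 2 T = 8 T$)
$\frac{3249}{\left(\left(\left(10 - 2 B{\left(3,-1 \right)}\right) - 463\right) \left(730 + 706\right) + 1448\right) - 1357} + \frac{255}{-4774} = \frac{3249}{\left(\left(\left(10 - 2 \cdot 8 \cdot 3\right) - 463\right) \left(730 + 706\right) + 1448\right) - 1357} + \frac{255}{-4774} = \frac{3249}{\left(\left(\left(10 - 48\right) - 463\right) 1436 + 1448\right) - 1357} + 255 \left(- \frac{1}{4774}\right) = \frac{3249}{\left(\left(\left(10 - 48\right) - 463\right) 1436 + 1448\right) - 1357} - \frac{255}{4774} = \frac{3249}{\left(\left(-38 - 463\right) 1436 + 1448\right) - 1357} - \frac{255}{4774} = \frac{3249}{\left(\left(-501\right) 1436 + 1448\right) - 1357} - \frac{255}{4774} = \frac{3249}{\left(-719436 + 1448\right) - 1357} - \frac{255}{4774} = \frac{3249}{-717988 - 1357} - \frac{255}{4774} = \frac{3249}{-719345} - \frac{255}{4774} = 3249 \left(- \frac{1}{719345}\right) - \frac{255}{4774} = - \frac{3249}{719345} - \frac{255}{4774} = - \frac{18085791}{312195730}$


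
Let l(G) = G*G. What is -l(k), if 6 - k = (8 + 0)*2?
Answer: -100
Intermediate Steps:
k = -10 (k = 6 - (8 + 0)*2 = 6 - 8*2 = 6 - 1*16 = 6 - 16 = -10)
l(G) = G²
-l(k) = -1*(-10)² = -1*100 = -100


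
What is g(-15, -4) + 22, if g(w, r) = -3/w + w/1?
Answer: 36/5 ≈ 7.2000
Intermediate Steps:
g(w, r) = w - 3/w (g(w, r) = -3/w + w*1 = -3/w + w = w - 3/w)
g(-15, -4) + 22 = (-15 - 3/(-15)) + 22 = (-15 - 3*(-1/15)) + 22 = (-15 + ⅕) + 22 = -74/5 + 22 = 36/5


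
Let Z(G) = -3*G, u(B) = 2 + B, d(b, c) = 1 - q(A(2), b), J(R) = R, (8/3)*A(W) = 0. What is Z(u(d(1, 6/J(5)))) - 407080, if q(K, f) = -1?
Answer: -407092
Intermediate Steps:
A(W) = 0 (A(W) = (3/8)*0 = 0)
d(b, c) = 2 (d(b, c) = 1 - 1*(-1) = 1 + 1 = 2)
Z(u(d(1, 6/J(5)))) - 407080 = -3*(2 + 2) - 407080 = -3*4 - 407080 = -12 - 407080 = -407092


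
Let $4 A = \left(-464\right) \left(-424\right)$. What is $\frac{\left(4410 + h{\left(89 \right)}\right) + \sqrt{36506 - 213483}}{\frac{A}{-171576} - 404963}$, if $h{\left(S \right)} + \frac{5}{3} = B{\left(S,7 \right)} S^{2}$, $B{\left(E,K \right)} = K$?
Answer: $- \frac{1283717334}{8685247609} - \frac{21447 i \sqrt{176977}}{8685247609} \approx -0.1478 - 0.0010388 i$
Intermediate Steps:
$A = 49184$ ($A = \frac{\left(-464\right) \left(-424\right)}{4} = \frac{1}{4} \cdot 196736 = 49184$)
$h{\left(S \right)} = - \frac{5}{3} + 7 S^{2}$
$\frac{\left(4410 + h{\left(89 \right)}\right) + \sqrt{36506 - 213483}}{\frac{A}{-171576} - 404963} = \frac{\left(4410 - \left(\frac{5}{3} - 7 \cdot 89^{2}\right)\right) + \sqrt{36506 - 213483}}{\frac{49184}{-171576} - 404963} = \frac{\left(4410 + \left(- \frac{5}{3} + 7 \cdot 7921\right)\right) + \sqrt{-176977}}{49184 \left(- \frac{1}{171576}\right) - 404963} = \frac{\left(4410 + \left(- \frac{5}{3} + 55447\right)\right) + i \sqrt{176977}}{- \frac{6148}{21447} - 404963} = \frac{\left(4410 + \frac{166336}{3}\right) + i \sqrt{176977}}{- \frac{8685247609}{21447}} = \left(\frac{179566}{3} + i \sqrt{176977}\right) \left(- \frac{21447}{8685247609}\right) = - \frac{1283717334}{8685247609} - \frac{21447 i \sqrt{176977}}{8685247609}$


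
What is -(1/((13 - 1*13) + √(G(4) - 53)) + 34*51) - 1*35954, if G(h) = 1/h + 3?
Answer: -37688 + 2*I*√199/199 ≈ -37688.0 + 0.14178*I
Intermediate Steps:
G(h) = 3 + 1/h
-(1/((13 - 1*13) + √(G(4) - 53)) + 34*51) - 1*35954 = -(1/((13 - 1*13) + √((3 + 1/4) - 53)) + 34*51) - 1*35954 = -(1/((13 - 13) + √((3 + ¼) - 53)) + 1734) - 35954 = -(1/(0 + √(13/4 - 53)) + 1734) - 35954 = -(1/(0 + √(-199/4)) + 1734) - 35954 = -(1/(0 + I*√199/2) + 1734) - 35954 = -(1/(I*√199/2) + 1734) - 35954 = -(-2*I*√199/199 + 1734) - 35954 = -(1734 - 2*I*√199/199) - 35954 = (-1734 + 2*I*√199/199) - 35954 = -37688 + 2*I*√199/199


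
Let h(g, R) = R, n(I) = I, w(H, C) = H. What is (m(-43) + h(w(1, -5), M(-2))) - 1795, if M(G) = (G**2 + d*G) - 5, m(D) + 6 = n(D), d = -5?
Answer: -1835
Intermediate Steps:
m(D) = -6 + D
M(G) = -5 + G**2 - 5*G (M(G) = (G**2 - 5*G) - 5 = -5 + G**2 - 5*G)
(m(-43) + h(w(1, -5), M(-2))) - 1795 = ((-6 - 43) + (-5 + (-2)**2 - 5*(-2))) - 1795 = (-49 + (-5 + 4 + 10)) - 1795 = (-49 + 9) - 1795 = -40 - 1795 = -1835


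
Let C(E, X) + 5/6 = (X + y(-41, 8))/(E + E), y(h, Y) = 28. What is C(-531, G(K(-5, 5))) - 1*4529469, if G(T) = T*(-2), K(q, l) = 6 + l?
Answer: -534477441/118 ≈ -4.5295e+6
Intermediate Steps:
G(T) = -2*T
C(E, X) = -⅚ + (28 + X)/(2*E) (C(E, X) = -⅚ + (X + 28)/(E + E) = -⅚ + (28 + X)/((2*E)) = -⅚ + (28 + X)*(1/(2*E)) = -⅚ + (28 + X)/(2*E))
C(-531, G(K(-5, 5))) - 1*4529469 = (⅙)*(84 - 5*(-531) + 3*(-2*(6 + 5)))/(-531) - 1*4529469 = (⅙)*(-1/531)*(84 + 2655 + 3*(-2*11)) - 4529469 = (⅙)*(-1/531)*(84 + 2655 + 3*(-22)) - 4529469 = (⅙)*(-1/531)*(84 + 2655 - 66) - 4529469 = (⅙)*(-1/531)*2673 - 4529469 = -99/118 - 4529469 = -534477441/118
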